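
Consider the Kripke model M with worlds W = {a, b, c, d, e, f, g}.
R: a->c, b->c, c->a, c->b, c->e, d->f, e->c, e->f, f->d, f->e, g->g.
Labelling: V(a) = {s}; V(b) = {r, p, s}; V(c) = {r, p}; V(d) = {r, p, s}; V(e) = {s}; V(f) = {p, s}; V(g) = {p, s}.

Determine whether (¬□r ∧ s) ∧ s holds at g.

Yes

At g: ¬□r ∧ s is true, s is true, so (¬□r ∧ s) ∧ s is true.
  At g: ¬□r is true, s is true, so ¬□r ∧ s is true.
    At g: □r is false, so ¬□r is true.
      At g: □r requires r at every successor {g}.
        r fails at g, so □r is false at g.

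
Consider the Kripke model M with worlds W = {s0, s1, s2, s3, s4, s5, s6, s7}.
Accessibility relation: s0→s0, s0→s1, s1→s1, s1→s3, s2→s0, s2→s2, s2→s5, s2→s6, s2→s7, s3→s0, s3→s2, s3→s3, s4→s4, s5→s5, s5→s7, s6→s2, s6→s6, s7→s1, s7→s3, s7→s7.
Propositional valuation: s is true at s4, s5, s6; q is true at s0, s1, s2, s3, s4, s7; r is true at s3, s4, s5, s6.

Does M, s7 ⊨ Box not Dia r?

No

At s7: Box not Dia r requires not Dia r at every successor {s1, s3, s7}.
  not Dia r fails at s1, so Box not Dia r is false at s7.
    At s1: Dia r is true, so not Dia r is false.
      At s1: Dia r requires r at some successor in {s1, s3}.
        r holds at s3, so Dia r is true at s1.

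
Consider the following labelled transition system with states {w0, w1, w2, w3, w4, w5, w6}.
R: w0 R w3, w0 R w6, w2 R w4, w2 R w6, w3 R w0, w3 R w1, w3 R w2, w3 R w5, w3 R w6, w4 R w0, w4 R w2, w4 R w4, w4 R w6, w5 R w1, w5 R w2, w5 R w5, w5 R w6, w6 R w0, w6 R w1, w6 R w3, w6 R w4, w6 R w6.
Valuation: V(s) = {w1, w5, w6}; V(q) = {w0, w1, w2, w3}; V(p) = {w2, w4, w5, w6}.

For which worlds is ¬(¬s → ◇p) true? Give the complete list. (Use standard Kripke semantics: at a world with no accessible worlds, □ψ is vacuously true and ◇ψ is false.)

none

Let φ = ¬(¬s → ◇p). Evaluate φ at each world:
  w0 (successors {w3, w6}): φ is false.
  w1 (successors ∅): φ is false.
  w2 (successors {w4, w6}): φ is false.
  w3 (successors {w0, w1, w2, w5, w6}): φ is false.
  w4 (successors {w0, w2, w4, w6}): φ is false.
  w5 (successors {w1, w2, w5, w6}): φ is false.
  w6 (successors {w0, w1, w3, w4, w6}): φ is false.
For instance, at w4:
  At w4: ¬s → ◇p is true, so ¬(¬s → ◇p) is false.
    At w4: ¬s is true, ◇p is true, so ¬s → ◇p is true.
      At w4: ◇p requires p at some successor in {w0, w2, w4, w6}.
        p holds at w2, so ◇p is true at w4.
Satisfying worlds: none.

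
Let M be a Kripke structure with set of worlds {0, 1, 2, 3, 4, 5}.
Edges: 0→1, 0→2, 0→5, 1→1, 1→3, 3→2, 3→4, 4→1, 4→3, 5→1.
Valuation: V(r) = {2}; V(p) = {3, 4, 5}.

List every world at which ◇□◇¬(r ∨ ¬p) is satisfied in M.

Let φ = ◇□◇¬(r ∨ ¬p). Evaluate φ at each world:
  0 (successors {1, 2, 5}): φ is true.
  1 (successors {1, 3}): φ is true.
  2 (successors ∅): φ is false.
  3 (successors {2, 4}): φ is true.
  4 (successors {1, 3}): φ is true.
  5 (successors {1}): φ is true.
For instance, at 1:
  At 1: ◇□◇¬(r ∨ ¬p) requires □◇¬(r ∨ ¬p) at some successor in {1, 3}.
    □◇¬(r ∨ ¬p) holds at 1, so ◇□◇¬(r ∨ ¬p) is true at 1.
      At 1: □◇¬(r ∨ ¬p) requires ◇¬(r ∨ ¬p) at every successor {1, 3}.
        At 1: ◇¬(r ∨ ¬p) is true.
        At 3: ◇¬(r ∨ ¬p) is true.
      So □◇¬(r ∨ ¬p) is true at 1.
Satisfying worlds: {0, 1, 3, 4, 5}

0, 1, 3, 4, 5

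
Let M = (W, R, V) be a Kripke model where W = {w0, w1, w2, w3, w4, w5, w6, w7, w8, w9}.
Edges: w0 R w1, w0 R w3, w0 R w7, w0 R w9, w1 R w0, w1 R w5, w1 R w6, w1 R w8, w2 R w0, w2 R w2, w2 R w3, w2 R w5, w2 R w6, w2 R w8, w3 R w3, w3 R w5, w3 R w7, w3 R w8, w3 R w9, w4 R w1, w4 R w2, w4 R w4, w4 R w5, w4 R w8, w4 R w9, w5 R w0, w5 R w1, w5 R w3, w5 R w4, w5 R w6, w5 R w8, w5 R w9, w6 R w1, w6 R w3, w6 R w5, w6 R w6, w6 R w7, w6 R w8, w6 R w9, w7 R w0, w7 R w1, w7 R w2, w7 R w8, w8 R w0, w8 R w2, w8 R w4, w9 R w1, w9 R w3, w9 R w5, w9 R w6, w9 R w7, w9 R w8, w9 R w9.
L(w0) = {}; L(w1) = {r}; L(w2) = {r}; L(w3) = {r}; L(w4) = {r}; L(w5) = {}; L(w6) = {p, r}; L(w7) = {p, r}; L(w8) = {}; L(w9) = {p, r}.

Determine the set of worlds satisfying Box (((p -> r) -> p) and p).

Let φ = Box (((p -> r) -> p) and p). Evaluate φ at each world:
  w0 (successors {w1, w3, w7, w9}): φ is false.
  w1 (successors {w0, w5, w6, w8}): φ is false.
  w2 (successors {w0, w2, w3, w5, w6, w8}): φ is false.
  w3 (successors {w3, w5, w7, w8, w9}): φ is false.
  w4 (successors {w1, w2, w4, w5, w8, w9}): φ is false.
  w5 (successors {w0, w1, w3, w4, w6, w8, w9}): φ is false.
  w6 (successors {w1, w3, w5, w6, w7, w8, w9}): φ is false.
  w7 (successors {w0, w1, w2, w8}): φ is false.
  w8 (successors {w0, w2, w4}): φ is false.
  w9 (successors {w1, w3, w5, w6, w7, w8, w9}): φ is false.
For instance, at w5:
  At w5: Box (((p -> r) -> p) and p) requires ((p -> r) -> p) and p at every successor {w0, w1, w3, w4, w6, w8, w9}.
    ((p -> r) -> p) and p fails at w0, so Box (((p -> r) -> p) and p) is false at w5.
Satisfying worlds: none.

none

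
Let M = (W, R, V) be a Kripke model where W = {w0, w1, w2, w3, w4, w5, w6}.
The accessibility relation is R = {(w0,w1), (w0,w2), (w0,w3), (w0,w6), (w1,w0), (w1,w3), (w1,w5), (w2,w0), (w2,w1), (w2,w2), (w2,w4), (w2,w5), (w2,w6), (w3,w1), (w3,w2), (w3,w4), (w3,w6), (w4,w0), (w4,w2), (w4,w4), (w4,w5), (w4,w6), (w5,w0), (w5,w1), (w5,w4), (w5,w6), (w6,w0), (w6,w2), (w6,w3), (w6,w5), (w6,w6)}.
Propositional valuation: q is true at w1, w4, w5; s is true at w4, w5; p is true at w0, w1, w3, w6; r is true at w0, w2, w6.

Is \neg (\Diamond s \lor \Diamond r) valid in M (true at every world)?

Let φ = \neg (\Diamond s \lor \Diamond r). Evaluate φ at each world:
  w0 (successors {w1, w2, w3, w6}): φ is false.
  w1 (successors {w0, w3, w5}): φ is false.
  w2 (successors {w0, w1, w2, w4, w5, w6}): φ is false.
  w3 (successors {w1, w2, w4, w6}): φ is false.
  w4 (successors {w0, w2, w4, w5, w6}): φ is false.
  w5 (successors {w0, w1, w4, w6}): φ is false.
  w6 (successors {w0, w2, w3, w5, w6}): φ is false.
Detail at w0 (counterexample):
  At w0: \Diamond s \lor \Diamond r is true, so \neg (\Diamond s \lor \Diamond r) is false.
    At w0: \Diamond s is false, \Diamond r is true, so \Diamond s \lor \Diamond r is true.
      At w0: \Diamond s requires s at some successor in {w1, w2, w3, w6}.
        At w1: s is false.
        At w2: s is false.
        At w3: s is false.
        At w6: s is false.
      So \Diamond s is false at w0.
      At w0: \Diamond r requires r at some successor in {w1, w2, w3, w6}.
        r holds at w2, so \Diamond r is true at w0.

No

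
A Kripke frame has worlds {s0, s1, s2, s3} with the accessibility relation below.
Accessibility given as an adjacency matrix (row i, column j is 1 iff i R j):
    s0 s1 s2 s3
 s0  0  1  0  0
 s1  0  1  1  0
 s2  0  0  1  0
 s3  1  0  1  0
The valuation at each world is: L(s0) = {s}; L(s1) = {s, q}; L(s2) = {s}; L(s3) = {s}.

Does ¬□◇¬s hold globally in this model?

Yes

Recall that □ψ holds at a world iff ψ holds at every accessible world, and ◇ψ holds iff ψ holds at some accessible world.
Let φ = ¬□◇¬s. Evaluate φ at each world:
  s0 (successors {s1}): φ is true.
  s1 (successors {s1, s2}): φ is true.
  s2 (successors {s2}): φ is true.
  s3 (successors {s0, s2}): φ is true.
For instance, at s1:
  At s1: □◇¬s is false, so ¬□◇¬s is true.
    At s1: □◇¬s requires ◇¬s at every successor {s1, s2}.
      ◇¬s fails at s1, so □◇¬s is false at s1.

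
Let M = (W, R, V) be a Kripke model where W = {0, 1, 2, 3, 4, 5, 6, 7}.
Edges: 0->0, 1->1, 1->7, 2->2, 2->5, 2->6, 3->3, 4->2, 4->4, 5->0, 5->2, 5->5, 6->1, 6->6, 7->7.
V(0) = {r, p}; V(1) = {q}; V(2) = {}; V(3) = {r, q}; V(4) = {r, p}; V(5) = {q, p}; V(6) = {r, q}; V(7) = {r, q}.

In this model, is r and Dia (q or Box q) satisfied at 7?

Yes

At 7: r is true, Dia (q or Box q) is true, so r and Dia (q or Box q) is true.
  At 7: Dia (q or Box q) requires q or Box q at some successor in {7}.
    q or Box q holds at 7, so Dia (q or Box q) is true at 7.
      At 7: q is true, Box q is true, so q or Box q is true.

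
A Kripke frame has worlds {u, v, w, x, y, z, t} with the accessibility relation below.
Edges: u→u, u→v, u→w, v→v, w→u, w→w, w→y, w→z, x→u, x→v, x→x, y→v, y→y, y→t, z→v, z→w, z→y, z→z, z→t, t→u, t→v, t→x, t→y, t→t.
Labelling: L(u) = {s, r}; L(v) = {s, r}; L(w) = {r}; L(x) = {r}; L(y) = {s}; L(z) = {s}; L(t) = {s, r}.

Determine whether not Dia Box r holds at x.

No

Recall that Box ψ holds at a world iff ψ holds at every accessible world, and Dia ψ holds iff ψ holds at some accessible world.
At x: Dia Box r is true, so not Dia Box r is false.
  At x: Dia Box r requires Box r at some successor in {u, v, x}.
    Box r holds at u, so Dia Box r is true at x.
      At u: Box r requires r at every successor {u, v, w}.
        At u: r is true.
        At v: r is true.
        At w: r is true.
      So Box r is true at u.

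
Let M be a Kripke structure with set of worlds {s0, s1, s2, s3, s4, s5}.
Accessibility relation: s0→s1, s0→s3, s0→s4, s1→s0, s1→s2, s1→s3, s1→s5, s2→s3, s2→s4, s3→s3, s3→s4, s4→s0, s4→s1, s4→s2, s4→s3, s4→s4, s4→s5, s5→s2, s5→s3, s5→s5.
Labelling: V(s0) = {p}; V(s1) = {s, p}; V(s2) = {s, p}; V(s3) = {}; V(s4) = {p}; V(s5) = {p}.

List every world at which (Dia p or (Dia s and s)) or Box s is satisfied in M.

s0, s1, s2, s3, s4, s5

Let φ = (Dia p or (Dia s and s)) or Box s. Evaluate φ at each world:
  s0 (successors {s1, s3, s4}): φ is true.
  s1 (successors {s0, s2, s3, s5}): φ is true.
  s2 (successors {s3, s4}): φ is true.
  s3 (successors {s3, s4}): φ is true.
  s4 (successors {s0, s1, s2, s3, s4, s5}): φ is true.
  s5 (successors {s2, s3, s5}): φ is true.
For instance, at s1:
  At s1: Dia p or (Dia s and s) is true, Box s is false, so (Dia p or (Dia s and s)) or Box s is true.
    At s1: Dia p is true, Dia s and s is true, so Dia p or (Dia s and s) is true.
      At s1: Dia p requires p at some successor in {s0, s2, s3, s5}.
        p holds at s0, so Dia p is true at s1.
      At s1: Dia s is true, s is true, so Dia s and s is true.
    At s1: Box s requires s at every successor {s0, s2, s3, s5}.
      s fails at s0, so Box s is false at s1.
Satisfying worlds: {s0, s1, s2, s3, s4, s5}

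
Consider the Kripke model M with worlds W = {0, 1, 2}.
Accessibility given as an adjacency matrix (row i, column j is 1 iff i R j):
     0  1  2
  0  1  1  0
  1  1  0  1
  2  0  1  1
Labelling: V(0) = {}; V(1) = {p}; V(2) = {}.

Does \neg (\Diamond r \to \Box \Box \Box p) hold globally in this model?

Let φ = \neg (\Diamond r \to \Box \Box \Box p). Evaluate φ at each world:
  0 (successors {0, 1}): φ is false.
  1 (successors {0, 2}): φ is false.
  2 (successors {1, 2}): φ is false.
Detail at 0 (counterexample):
  At 0: \Diamond r \to \Box \Box \Box p is true, so \neg (\Diamond r \to \Box \Box \Box p) is false.
    At 0: \Diamond r is false, \Box \Box \Box p is false, so \Diamond r \to \Box \Box \Box p is true.
      At 0: \Diamond r requires r at some successor in {0, 1}.
        At 0: r is false.
        At 1: r is false.
      So \Diamond r is false at 0.
      At 0: \Box \Box \Box p requires \Box \Box p at every successor {0, 1}.
        \Box \Box p fails at 0, so \Box \Box \Box p is false at 0.

No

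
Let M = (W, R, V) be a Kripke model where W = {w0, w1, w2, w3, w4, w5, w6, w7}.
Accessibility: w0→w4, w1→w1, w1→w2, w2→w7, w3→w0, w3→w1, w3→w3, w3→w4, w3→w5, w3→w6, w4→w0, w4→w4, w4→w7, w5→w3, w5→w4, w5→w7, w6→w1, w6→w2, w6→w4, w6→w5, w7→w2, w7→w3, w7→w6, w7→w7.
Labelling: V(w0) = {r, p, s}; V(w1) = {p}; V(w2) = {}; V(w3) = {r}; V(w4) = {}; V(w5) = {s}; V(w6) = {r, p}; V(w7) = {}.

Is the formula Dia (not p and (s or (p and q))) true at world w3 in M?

At w3: Dia (not p and (s or (p and q))) requires not p and (s or (p and q)) at some successor in {w0, w1, w3, w4, w5, w6}.
  not p and (s or (p and q)) holds at w5, so Dia (not p and (s or (p and q))) is true at w3.

Yes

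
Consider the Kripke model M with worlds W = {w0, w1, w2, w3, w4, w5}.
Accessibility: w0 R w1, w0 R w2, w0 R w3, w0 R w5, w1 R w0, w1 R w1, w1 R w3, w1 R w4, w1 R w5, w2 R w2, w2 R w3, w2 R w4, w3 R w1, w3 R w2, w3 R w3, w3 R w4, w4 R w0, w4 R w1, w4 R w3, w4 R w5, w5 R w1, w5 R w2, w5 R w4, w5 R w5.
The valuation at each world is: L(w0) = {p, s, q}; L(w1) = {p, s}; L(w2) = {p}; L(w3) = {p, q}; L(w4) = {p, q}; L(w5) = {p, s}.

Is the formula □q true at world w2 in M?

No

At w2: □q requires q at every successor {w2, w3, w4}.
  q fails at w2, so □q is false at w2.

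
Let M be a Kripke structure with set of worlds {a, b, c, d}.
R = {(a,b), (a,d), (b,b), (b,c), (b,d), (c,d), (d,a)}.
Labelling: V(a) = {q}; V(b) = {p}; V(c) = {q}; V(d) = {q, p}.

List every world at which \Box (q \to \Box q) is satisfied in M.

a, b, c

Let φ = \Box (q \to \Box q). Evaluate φ at each world:
  a (successors {b, d}): φ is true.
  b (successors {b, c, d}): φ is true.
  c (successors {d}): φ is true.
  d (successors {a}): φ is false.
For instance, at d:
  At d: \Box (q \to \Box q) requires q \to \Box q at every successor {a}.
    q \to \Box q fails at a, so \Box (q \to \Box q) is false at d.
      At a: q is true, \Box q is false, so q \to \Box q is false.
Satisfying worlds: {a, b, c}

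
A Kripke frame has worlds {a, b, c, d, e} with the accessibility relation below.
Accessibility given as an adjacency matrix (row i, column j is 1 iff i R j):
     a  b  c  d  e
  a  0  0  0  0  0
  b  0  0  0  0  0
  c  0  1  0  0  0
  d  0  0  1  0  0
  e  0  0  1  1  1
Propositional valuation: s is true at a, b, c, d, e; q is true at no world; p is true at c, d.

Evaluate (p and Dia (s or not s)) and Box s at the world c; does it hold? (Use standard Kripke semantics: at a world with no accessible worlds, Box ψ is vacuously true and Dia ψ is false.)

Yes

At c: p and Dia (s or not s) is true, Box s is true, so (p and Dia (s or not s)) and Box s is true.
  At c: p is true, Dia (s or not s) is true, so p and Dia (s or not s) is true.
    At c: Dia (s or not s) requires s or not s at some successor in {b}.
      s or not s holds at b, so Dia (s or not s) is true at c.
  At c: Box s requires s at every successor {b}.
    At b: s is true.
  So Box s is true at c.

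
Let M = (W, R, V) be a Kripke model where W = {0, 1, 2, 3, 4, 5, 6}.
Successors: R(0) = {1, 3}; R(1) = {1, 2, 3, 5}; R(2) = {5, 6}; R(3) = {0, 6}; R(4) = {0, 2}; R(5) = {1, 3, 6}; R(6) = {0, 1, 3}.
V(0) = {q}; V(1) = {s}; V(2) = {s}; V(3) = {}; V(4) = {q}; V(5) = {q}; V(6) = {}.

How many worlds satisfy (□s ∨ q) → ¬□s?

Recall that □ψ holds at a world iff ψ holds at every accessible world, and ◇ψ holds iff ψ holds at some accessible world.
Let φ = (□s ∨ q) → ¬□s. Evaluate φ at each world:
  0 (successors {1, 3}): φ is true.
  1 (successors {1, 2, 3, 5}): φ is true.
  2 (successors {5, 6}): φ is true.
  3 (successors {0, 6}): φ is true.
  4 (successors {0, 2}): φ is true.
  5 (successors {1, 3, 6}): φ is true.
  6 (successors {0, 1, 3}): φ is true.
For instance, at 4:
  At 4: □s ∨ q is true, ¬□s is true, so (□s ∨ q) → ¬□s is true.
    At 4: □s is false, q is true, so □s ∨ q is true.
      At 4: □s requires s at every successor {0, 2}.
        s fails at 0, so □s is false at 4.
    At 4: □s is false, so ¬□s is true.
      At 4: □s requires s at every successor {0, 2}.
        s fails at 0, so □s is false at 4.
Satisfying worlds: {0, 1, 2, 3, 4, 5, 6}

7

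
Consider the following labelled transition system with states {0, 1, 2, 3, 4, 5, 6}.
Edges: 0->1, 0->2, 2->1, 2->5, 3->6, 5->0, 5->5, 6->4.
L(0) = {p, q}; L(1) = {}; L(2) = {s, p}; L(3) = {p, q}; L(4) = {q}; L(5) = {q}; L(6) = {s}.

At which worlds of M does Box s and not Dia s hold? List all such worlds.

Let φ = Box s and not Dia s. Evaluate φ at each world:
  0 (successors {1, 2}): φ is false.
  1 (successors ∅): φ is true.
  2 (successors {1, 5}): φ is false.
  3 (successors {6}): φ is false.
  4 (successors ∅): φ is true.
  5 (successors {0, 5}): φ is false.
  6 (successors {4}): φ is false.
For instance, at 2:
  At 2: Box s is false, not Dia s is true, so Box s and not Dia s is false.
    At 2: Box s requires s at every successor {1, 5}.
      s fails at 1, so Box s is false at 2.
    At 2: Dia s is false, so not Dia s is true.
      At 2: Dia s requires s at some successor in {1, 5}.
        At 1: s is false.
        At 5: s is false.
      So Dia s is false at 2.
Satisfying worlds: {1, 4}

1, 4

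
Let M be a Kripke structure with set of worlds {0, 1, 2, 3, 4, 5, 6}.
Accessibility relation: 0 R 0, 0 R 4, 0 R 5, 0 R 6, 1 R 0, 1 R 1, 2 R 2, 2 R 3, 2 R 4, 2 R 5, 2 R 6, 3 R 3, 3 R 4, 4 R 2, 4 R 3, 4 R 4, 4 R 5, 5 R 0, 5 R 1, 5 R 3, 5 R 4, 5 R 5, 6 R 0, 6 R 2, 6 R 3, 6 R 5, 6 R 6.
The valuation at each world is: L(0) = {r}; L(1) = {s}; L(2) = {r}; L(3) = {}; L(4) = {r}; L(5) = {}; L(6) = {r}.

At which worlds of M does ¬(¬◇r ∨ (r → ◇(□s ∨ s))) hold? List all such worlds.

0, 2, 4, 6

Let φ = ¬(¬◇r ∨ (r → ◇(□s ∨ s))). Evaluate φ at each world:
  0 (successors {0, 4, 5, 6}): φ is true.
  1 (successors {0, 1}): φ is false.
  2 (successors {2, 3, 4, 5, 6}): φ is true.
  3 (successors {3, 4}): φ is false.
  4 (successors {2, 3, 4, 5}): φ is true.
  5 (successors {0, 1, 3, 4, 5}): φ is false.
  6 (successors {0, 2, 3, 5, 6}): φ is true.
For instance, at 6:
  At 6: ¬◇r ∨ (r → ◇(□s ∨ s)) is false, so ¬(¬◇r ∨ (r → ◇(□s ∨ s))) is true.
    At 6: ¬◇r is false, r → ◇(□s ∨ s) is false, so ¬◇r ∨ (r → ◇(□s ∨ s)) is false.
      At 6: ◇r is true, so ¬◇r is false.
      At 6: r is true, ◇(□s ∨ s) is false, so r → ◇(□s ∨ s) is false.
Satisfying worlds: {0, 2, 4, 6}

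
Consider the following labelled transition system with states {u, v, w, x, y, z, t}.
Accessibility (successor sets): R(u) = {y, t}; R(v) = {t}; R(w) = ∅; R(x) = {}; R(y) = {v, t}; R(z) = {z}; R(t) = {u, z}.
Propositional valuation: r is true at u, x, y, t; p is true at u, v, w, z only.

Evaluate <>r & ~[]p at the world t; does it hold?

At t: <>r is true, ~[]p is false, so <>r & ~[]p is false.
  At t: <>r requires r at some successor in {u, z}.
    r holds at u, so <>r is true at t.
  At t: []p is true, so ~[]p is false.
    At t: []p requires p at every successor {u, z}.
      At u: p is true.
      At z: p is true.
    So []p is true at t.

No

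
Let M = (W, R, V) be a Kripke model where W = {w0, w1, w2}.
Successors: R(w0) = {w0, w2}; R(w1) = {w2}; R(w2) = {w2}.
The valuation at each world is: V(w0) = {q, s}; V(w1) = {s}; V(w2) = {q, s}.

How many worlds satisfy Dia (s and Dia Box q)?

Let φ = Dia (s and Dia Box q). Evaluate φ at each world:
  w0 (successors {w0, w2}): φ is true.
  w1 (successors {w2}): φ is true.
  w2 (successors {w2}): φ is true.
For instance, at w0:
  At w0: Dia (s and Dia Box q) requires s and Dia Box q at some successor in {w0, w2}.
    s and Dia Box q holds at w0, so Dia (s and Dia Box q) is true at w0.
      At w0: s is true, Dia Box q is true, so s and Dia Box q is true.
Satisfying worlds: {w0, w1, w2}

3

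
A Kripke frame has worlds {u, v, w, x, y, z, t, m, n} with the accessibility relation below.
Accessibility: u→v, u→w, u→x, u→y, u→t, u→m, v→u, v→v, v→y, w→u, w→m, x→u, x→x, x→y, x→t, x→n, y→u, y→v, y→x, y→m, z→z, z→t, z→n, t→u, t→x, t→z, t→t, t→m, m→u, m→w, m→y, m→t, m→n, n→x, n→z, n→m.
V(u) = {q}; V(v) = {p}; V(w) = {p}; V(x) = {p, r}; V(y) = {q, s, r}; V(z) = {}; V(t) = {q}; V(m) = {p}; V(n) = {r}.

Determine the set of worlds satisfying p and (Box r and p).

Let φ = p and (Box r and p). Evaluate φ at each world:
  u (successors {v, w, x, y, t, m}): φ is false.
  v (successors {u, v, y}): φ is false.
  w (successors {u, m}): φ is false.
  x (successors {u, x, y, t, n}): φ is false.
  y (successors {u, v, x, m}): φ is false.
  z (successors {z, t, n}): φ is false.
  t (successors {u, x, z, t, m}): φ is false.
  m (successors {u, w, y, t, n}): φ is false.
  n (successors {x, z, m}): φ is false.
For instance, at u:
  At u: p is false, Box r and p is false, so p and (Box r and p) is false.
    At u: Box r is false, p is false, so Box r and p is false.
      At u: Box r requires r at every successor {v, w, x, y, t, m}.
        r fails at v, so Box r is false at u.
Satisfying worlds: none.

none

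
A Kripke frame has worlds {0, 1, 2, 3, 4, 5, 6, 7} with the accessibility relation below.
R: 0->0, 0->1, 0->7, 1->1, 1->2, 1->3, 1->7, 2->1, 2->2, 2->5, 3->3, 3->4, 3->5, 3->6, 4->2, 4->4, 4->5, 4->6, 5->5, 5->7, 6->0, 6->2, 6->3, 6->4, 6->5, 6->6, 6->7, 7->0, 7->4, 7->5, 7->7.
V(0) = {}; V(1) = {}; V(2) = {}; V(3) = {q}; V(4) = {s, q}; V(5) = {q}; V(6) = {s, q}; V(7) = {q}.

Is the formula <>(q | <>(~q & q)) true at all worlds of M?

Yes

Let φ = <>(q | <>(~q & q)). Evaluate φ at each world:
  0 (successors {0, 1, 7}): φ is true.
  1 (successors {1, 2, 3, 7}): φ is true.
  2 (successors {1, 2, 5}): φ is true.
  3 (successors {3, 4, 5, 6}): φ is true.
  4 (successors {2, 4, 5, 6}): φ is true.
  5 (successors {5, 7}): φ is true.
  6 (successors {0, 2, 3, 4, 5, 6, 7}): φ is true.
  7 (successors {0, 4, 5, 7}): φ is true.
For instance, at 5:
  At 5: <>(q | <>(~q & q)) requires q | <>(~q & q) at some successor in {5, 7}.
    q | <>(~q & q) holds at 5, so <>(q | <>(~q & q)) is true at 5.
      At 5: q is true, <>(~q & q) is false, so q | <>(~q & q) is true.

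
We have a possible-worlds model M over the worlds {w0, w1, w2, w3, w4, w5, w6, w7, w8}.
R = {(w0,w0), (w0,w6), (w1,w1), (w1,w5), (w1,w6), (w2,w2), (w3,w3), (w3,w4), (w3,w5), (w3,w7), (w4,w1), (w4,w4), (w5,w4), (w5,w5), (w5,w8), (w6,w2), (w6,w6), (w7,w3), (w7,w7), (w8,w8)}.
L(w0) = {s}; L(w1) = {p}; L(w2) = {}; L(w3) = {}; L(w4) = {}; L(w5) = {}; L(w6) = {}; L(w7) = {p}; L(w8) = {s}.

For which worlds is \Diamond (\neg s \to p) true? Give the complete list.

w0, w1, w3, w4, w5, w7, w8

Recall that \Diamond ψ holds at a world iff ψ holds at some accessible world.
Let φ = \Diamond (\neg s \to p). Evaluate φ at each world:
  w0 (successors {w0, w6}): φ is true.
  w1 (successors {w1, w5, w6}): φ is true.
  w2 (successors {w2}): φ is false.
  w3 (successors {w3, w4, w5, w7}): φ is true.
  w4 (successors {w1, w4}): φ is true.
  w5 (successors {w4, w5, w8}): φ is true.
  w6 (successors {w2, w6}): φ is false.
  w7 (successors {w3, w7}): φ is true.
  w8 (successors {w8}): φ is true.
For instance, at w3:
  At w3: \Diamond (\neg s \to p) requires \neg s \to p at some successor in {w3, w4, w5, w7}.
    \neg s \to p holds at w7, so \Diamond (\neg s \to p) is true at w3.
Satisfying worlds: {w0, w1, w3, w4, w5, w7, w8}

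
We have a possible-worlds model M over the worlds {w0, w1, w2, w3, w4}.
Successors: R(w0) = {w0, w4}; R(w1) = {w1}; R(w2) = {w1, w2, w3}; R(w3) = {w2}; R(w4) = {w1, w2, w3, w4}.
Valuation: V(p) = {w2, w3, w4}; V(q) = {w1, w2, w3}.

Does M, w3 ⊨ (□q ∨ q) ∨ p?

Yes

At w3: □q ∨ q is true, p is true, so (□q ∨ q) ∨ p is true.
  At w3: □q is true, q is true, so □q ∨ q is true.
    At w3: □q requires q at every successor {w2}.
      At w2: q is true.
    So □q is true at w3.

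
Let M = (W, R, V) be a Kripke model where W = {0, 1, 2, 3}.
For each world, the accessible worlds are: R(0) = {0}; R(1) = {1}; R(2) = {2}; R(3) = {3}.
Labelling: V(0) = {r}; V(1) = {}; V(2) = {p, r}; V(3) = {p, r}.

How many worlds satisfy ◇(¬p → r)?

3

Let φ = ◇(¬p → r). Evaluate φ at each world:
  0 (successors {0}): φ is true.
  1 (successors {1}): φ is false.
  2 (successors {2}): φ is true.
  3 (successors {3}): φ is true.
For instance, at 0:
  At 0: ◇(¬p → r) requires ¬p → r at some successor in {0}.
    ¬p → r holds at 0, so ◇(¬p → r) is true at 0.
Satisfying worlds: {0, 2, 3}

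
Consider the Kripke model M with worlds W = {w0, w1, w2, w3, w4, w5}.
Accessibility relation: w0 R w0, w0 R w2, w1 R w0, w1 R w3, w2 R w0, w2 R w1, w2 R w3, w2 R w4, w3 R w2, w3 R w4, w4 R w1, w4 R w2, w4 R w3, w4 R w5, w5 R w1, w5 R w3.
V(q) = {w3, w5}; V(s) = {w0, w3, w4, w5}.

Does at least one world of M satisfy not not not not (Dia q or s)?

Let φ = not not not not (Dia q or s). Evaluate φ at each world:
  w0 (successors {w0, w2}): φ is true.
  w1 (successors {w0, w3}): φ is true.
  w2 (successors {w0, w1, w3, w4}): φ is true.
  w3 (successors {w2, w4}): φ is true.
  w4 (successors {w1, w2, w3, w5}): φ is true.
  w5 (successors {w1, w3}): φ is true.
Detail at w0 (witness):
  At w0: not not not (Dia q or s) is false, so not not not not (Dia q or s) is true.
    At w0: not not (Dia q or s) is true, so not not not (Dia q or s) is false.
      At w0: not (Dia q or s) is false, so not not (Dia q or s) is true.

Yes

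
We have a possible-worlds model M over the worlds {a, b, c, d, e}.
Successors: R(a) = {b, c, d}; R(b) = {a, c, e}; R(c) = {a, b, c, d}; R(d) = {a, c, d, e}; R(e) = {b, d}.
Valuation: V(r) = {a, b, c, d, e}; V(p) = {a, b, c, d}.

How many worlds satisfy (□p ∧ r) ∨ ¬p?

3

Let φ = (□p ∧ r) ∨ ¬p. Evaluate φ at each world:
  a (successors {b, c, d}): φ is true.
  b (successors {a, c, e}): φ is false.
  c (successors {a, b, c, d}): φ is true.
  d (successors {a, c, d, e}): φ is false.
  e (successors {b, d}): φ is true.
For instance, at a:
  At a: □p ∧ r is true, ¬p is false, so (□p ∧ r) ∨ ¬p is true.
    At a: □p is true, r is true, so □p ∧ r is true.
      At a: □p requires p at every successor {b, c, d}.
        At b: p is true.
        At c: p is true.
        At d: p is true.
      So □p is true at a.
Satisfying worlds: {a, c, e}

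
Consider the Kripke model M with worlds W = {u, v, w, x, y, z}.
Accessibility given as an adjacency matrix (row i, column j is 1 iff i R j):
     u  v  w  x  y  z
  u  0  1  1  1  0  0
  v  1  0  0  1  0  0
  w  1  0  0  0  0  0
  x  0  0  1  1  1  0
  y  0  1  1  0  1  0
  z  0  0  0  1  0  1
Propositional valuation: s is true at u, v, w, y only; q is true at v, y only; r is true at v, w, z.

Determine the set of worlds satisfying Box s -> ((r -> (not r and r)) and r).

Recall that Box ψ holds at a world iff ψ holds at every accessible world, and Dia ψ holds iff ψ holds at some accessible world.
Let φ = Box s -> ((r -> (not r and r)) and r). Evaluate φ at each world:
  u (successors {v, w, x}): φ is true.
  v (successors {u, x}): φ is true.
  w (successors {u}): φ is false.
  x (successors {w, x, y}): φ is true.
  y (successors {v, w, y}): φ is false.
  z (successors {x, z}): φ is true.
For instance, at z:
  At z: Box s is false, (r -> (not r and r)) and r is false, so Box s -> ((r -> (not r and r)) and r) is true.
    At z: Box s requires s at every successor {x, z}.
      s fails at x, so Box s is false at z.
Satisfying worlds: {u, v, x, z}

u, v, x, z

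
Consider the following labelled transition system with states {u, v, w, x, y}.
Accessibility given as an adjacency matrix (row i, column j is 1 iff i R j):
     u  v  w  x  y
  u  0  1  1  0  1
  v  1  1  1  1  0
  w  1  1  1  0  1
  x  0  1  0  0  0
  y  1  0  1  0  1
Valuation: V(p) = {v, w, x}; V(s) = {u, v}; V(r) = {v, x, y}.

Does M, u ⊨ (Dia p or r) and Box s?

At u: Dia p or r is true, Box s is false, so (Dia p or r) and Box s is false.
  At u: Dia p is true, r is false, so Dia p or r is true.
    At u: Dia p requires p at some successor in {v, w, y}.
      p holds at v, so Dia p is true at u.
  At u: Box s requires s at every successor {v, w, y}.
    s fails at w, so Box s is false at u.

No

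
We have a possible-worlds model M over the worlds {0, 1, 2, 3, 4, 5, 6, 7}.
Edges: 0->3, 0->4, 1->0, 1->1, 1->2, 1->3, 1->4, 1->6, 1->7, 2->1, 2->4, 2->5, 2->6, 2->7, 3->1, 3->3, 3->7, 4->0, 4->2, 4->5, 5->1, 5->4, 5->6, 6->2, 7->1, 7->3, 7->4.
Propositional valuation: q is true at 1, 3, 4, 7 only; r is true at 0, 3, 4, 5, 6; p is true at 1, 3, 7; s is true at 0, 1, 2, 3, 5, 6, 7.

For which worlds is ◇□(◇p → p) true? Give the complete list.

Let φ = ◇□(◇p → p). Evaluate φ at each world:
  0 (successors {3, 4}): φ is true.
  1 (successors {0, 1, 2, 3, 4, 6, 7}): φ is true.
  2 (successors {1, 4, 5, 6, 7}): φ is true.
  3 (successors {1, 3, 7}): φ is true.
  4 (successors {0, 2, 5}): φ is true.
  5 (successors {1, 4, 6}): φ is false.
  6 (successors {2}): φ is false.
  7 (successors {1, 3, 4}): φ is true.
For instance, at 2:
  At 2: ◇□(◇p → p) requires □(◇p → p) at some successor in {1, 4, 5, 6, 7}.
    □(◇p → p) holds at 5, so ◇□(◇p → p) is true at 2.
      At 5: □(◇p → p) requires ◇p → p at every successor {1, 4, 6}.
        At 1: ◇p → p is true.
        At 4: ◇p → p is true.
        At 6: ◇p → p is true.
      So □(◇p → p) is true at 5.
Satisfying worlds: {0, 1, 2, 3, 4, 7}

0, 1, 2, 3, 4, 7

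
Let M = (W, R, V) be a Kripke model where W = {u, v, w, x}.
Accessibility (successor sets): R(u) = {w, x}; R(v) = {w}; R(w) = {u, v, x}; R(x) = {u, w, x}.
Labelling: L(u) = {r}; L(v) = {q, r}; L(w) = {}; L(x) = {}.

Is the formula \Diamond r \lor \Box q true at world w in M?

Yes

At w: \Diamond r is true, \Box q is false, so \Diamond r \lor \Box q is true.
  At w: \Diamond r requires r at some successor in {u, v, x}.
    r holds at u, so \Diamond r is true at w.
  At w: \Box q requires q at every successor {u, v, x}.
    q fails at u, so \Box q is false at w.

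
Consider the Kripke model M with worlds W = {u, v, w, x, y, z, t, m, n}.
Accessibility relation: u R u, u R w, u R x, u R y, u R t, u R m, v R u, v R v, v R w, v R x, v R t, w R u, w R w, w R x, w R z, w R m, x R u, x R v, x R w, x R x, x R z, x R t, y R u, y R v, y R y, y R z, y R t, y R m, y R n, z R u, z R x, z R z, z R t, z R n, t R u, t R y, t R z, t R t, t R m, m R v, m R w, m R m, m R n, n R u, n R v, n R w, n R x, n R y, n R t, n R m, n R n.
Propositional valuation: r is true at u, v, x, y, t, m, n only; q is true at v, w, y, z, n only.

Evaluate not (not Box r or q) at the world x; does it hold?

No

At x: not Box r or q is true, so not (not Box r or q) is false.
  At x: not Box r is true, q is false, so not Box r or q is true.
    At x: Box r is false, so not Box r is true.
      At x: Box r requires r at every successor {u, v, w, x, z, t}.
        r fails at w, so Box r is false at x.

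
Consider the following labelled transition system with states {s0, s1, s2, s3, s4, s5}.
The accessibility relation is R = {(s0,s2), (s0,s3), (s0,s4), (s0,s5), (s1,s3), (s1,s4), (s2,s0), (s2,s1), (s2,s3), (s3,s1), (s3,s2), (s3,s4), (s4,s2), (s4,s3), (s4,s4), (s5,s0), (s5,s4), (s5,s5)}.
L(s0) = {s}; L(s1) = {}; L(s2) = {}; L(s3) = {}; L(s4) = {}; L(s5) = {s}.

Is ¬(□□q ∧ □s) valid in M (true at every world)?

Recall that □ψ holds at a world iff ψ holds at every accessible world, and ◇ψ holds iff ψ holds at some accessible world.
Let φ = ¬(□□q ∧ □s). Evaluate φ at each world:
  s0 (successors {s2, s3, s4, s5}): φ is true.
  s1 (successors {s3, s4}): φ is true.
  s2 (successors {s0, s1, s3}): φ is true.
  s3 (successors {s1, s2, s4}): φ is true.
  s4 (successors {s2, s3, s4}): φ is true.
  s5 (successors {s0, s4, s5}): φ is true.
For instance, at s3:
  At s3: □□q ∧ □s is false, so ¬(□□q ∧ □s) is true.
    At s3: □□q is false, □s is false, so □□q ∧ □s is false.
      At s3: □□q requires □q at every successor {s1, s2, s4}.
        □q fails at s1, so □□q is false at s3.
      At s3: □s requires s at every successor {s1, s2, s4}.
        s fails at s1, so □s is false at s3.

Yes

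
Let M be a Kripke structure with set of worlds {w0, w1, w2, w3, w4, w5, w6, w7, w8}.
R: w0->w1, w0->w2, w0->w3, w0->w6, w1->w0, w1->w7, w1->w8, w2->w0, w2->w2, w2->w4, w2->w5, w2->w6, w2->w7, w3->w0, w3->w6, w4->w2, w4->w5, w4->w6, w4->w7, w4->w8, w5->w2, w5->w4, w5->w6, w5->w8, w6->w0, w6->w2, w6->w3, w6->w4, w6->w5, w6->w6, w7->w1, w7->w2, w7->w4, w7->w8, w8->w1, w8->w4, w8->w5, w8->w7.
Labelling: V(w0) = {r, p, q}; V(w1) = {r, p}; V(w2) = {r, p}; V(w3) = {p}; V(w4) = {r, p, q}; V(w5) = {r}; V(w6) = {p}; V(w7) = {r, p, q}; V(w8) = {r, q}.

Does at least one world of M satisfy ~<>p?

Let φ = ~<>p. Evaluate φ at each world:
  w0 (successors {w1, w2, w3, w6}): φ is false.
  w1 (successors {w0, w7, w8}): φ is false.
  w2 (successors {w0, w2, w4, w5, w6, w7}): φ is false.
  w3 (successors {w0, w6}): φ is false.
  w4 (successors {w2, w5, w6, w7, w8}): φ is false.
  w5 (successors {w2, w4, w6, w8}): φ is false.
  w6 (successors {w0, w2, w3, w4, w5, w6}): φ is false.
  w7 (successors {w1, w2, w4, w8}): φ is false.
  w8 (successors {w1, w4, w5, w7}): φ is false.
For instance, at w3:
  At w3: <>p is true, so ~<>p is false.
    At w3: <>p requires p at some successor in {w0, w6}.
      p holds at w0, so <>p is true at w3.

No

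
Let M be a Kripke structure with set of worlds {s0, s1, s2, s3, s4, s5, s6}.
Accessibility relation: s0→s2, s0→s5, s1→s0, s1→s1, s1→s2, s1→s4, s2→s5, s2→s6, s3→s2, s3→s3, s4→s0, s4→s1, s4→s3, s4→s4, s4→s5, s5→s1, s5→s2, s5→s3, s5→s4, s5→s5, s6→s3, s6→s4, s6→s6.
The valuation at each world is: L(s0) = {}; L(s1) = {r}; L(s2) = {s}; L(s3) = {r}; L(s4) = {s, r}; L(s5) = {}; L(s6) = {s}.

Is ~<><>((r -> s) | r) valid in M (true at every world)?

Recall that <>ψ holds at a world iff ψ holds at some accessible world.
Let φ = ~<><>((r -> s) | r). Evaluate φ at each world:
  s0 (successors {s2, s5}): φ is false.
  s1 (successors {s0, s1, s2, s4}): φ is false.
  s2 (successors {s5, s6}): φ is false.
  s3 (successors {s2, s3}): φ is false.
  s4 (successors {s0, s1, s3, s4, s5}): φ is false.
  s5 (successors {s1, s2, s3, s4, s5}): φ is false.
  s6 (successors {s3, s4, s6}): φ is false.
Detail at s0 (counterexample):
  At s0: <><>((r -> s) | r) is true, so ~<><>((r -> s) | r) is false.
    At s0: <><>((r -> s) | r) requires <>((r -> s) | r) at some successor in {s2, s5}.
      <>((r -> s) | r) holds at s2, so <><>((r -> s) | r) is true at s0.

No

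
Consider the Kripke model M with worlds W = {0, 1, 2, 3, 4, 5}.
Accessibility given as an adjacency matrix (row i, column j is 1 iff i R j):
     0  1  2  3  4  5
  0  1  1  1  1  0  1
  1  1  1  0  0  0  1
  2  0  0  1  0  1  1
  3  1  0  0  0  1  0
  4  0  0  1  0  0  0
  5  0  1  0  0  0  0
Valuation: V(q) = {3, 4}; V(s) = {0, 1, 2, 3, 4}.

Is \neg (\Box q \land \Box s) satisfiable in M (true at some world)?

Yes

Let φ = \neg (\Box q \land \Box s). Evaluate φ at each world:
  0 (successors {0, 1, 2, 3, 5}): φ is true.
  1 (successors {0, 1, 5}): φ is true.
  2 (successors {2, 4, 5}): φ is true.
  3 (successors {0, 4}): φ is true.
  4 (successors {2}): φ is true.
  5 (successors {1}): φ is true.
Detail at 0 (witness):
  At 0: \Box q \land \Box s is false, so \neg (\Box q \land \Box s) is true.
    At 0: \Box q is false, \Box s is false, so \Box q \land \Box s is false.
      At 0: \Box q requires q at every successor {0, 1, 2, 3, 5}.
        q fails at 0, so \Box q is false at 0.
      At 0: \Box s requires s at every successor {0, 1, 2, 3, 5}.
        s fails at 5, so \Box s is false at 0.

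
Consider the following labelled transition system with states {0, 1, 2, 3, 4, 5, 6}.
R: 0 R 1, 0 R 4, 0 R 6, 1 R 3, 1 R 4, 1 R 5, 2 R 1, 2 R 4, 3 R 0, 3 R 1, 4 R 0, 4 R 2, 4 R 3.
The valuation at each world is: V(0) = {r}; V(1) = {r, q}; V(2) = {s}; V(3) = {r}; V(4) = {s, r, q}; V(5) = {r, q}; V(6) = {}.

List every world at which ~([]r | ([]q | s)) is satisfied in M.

0

Let φ = ~([]r | ([]q | s)). Evaluate φ at each world:
  0 (successors {1, 4, 6}): φ is true.
  1 (successors {3, 4, 5}): φ is false.
  2 (successors {1, 4}): φ is false.
  3 (successors {0, 1}): φ is false.
  4 (successors {0, 2, 3}): φ is false.
  5 (successors ∅): φ is false.
  6 (successors ∅): φ is false.
For instance, at 2:
  At 2: []r | ([]q | s) is true, so ~([]r | ([]q | s)) is false.
    At 2: []r is true, []q | s is true, so []r | ([]q | s) is true.
      At 2: []r requires r at every successor {1, 4}.
        At 1: r is true.
        At 4: r is true.
      So []r is true at 2.
      At 2: []q is true, s is true, so []q | s is true.
Satisfying worlds: {0}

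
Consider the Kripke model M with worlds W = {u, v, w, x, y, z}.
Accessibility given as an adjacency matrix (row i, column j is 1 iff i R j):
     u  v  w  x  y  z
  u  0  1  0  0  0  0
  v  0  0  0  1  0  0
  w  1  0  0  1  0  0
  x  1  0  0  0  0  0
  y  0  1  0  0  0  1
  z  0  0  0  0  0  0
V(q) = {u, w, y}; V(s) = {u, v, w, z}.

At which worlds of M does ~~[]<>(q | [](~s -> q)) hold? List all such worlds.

Let φ = ~~[]<>(q | [](~s -> q)). Evaluate φ at each world:
  u (successors {v}): φ is true.
  v (successors {x}): φ is true.
  w (successors {u, x}): φ is false.
  x (successors {u}): φ is false.
  y (successors {v, z}): φ is false.
  z (successors ∅): φ is true.
For instance, at y:
  At y: ~[]<>(q | [](~s -> q)) is true, so ~~[]<>(q | [](~s -> q)) is false.
    At y: []<>(q | [](~s -> q)) is false, so ~[]<>(q | [](~s -> q)) is true.
      At y: []<>(q | [](~s -> q)) requires <>(q | [](~s -> q)) at every successor {v, z}.
        <>(q | [](~s -> q)) fails at z, so []<>(q | [](~s -> q)) is false at y.
Satisfying worlds: {u, v, z}

u, v, z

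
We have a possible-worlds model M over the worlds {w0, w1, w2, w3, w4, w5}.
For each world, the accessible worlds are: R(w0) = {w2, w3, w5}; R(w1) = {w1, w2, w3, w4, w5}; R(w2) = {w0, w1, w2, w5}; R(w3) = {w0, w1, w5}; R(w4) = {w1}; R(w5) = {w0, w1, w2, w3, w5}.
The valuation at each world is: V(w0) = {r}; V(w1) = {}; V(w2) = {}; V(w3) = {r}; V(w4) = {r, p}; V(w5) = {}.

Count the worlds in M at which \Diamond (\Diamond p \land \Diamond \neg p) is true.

5

Let φ = \Diamond (\Diamond p \land \Diamond \neg p). Evaluate φ at each world:
  w0 (successors {w2, w3, w5}): φ is false.
  w1 (successors {w1, w2, w3, w4, w5}): φ is true.
  w2 (successors {w0, w1, w2, w5}): φ is true.
  w3 (successors {w0, w1, w5}): φ is true.
  w4 (successors {w1}): φ is true.
  w5 (successors {w0, w1, w2, w3, w5}): φ is true.
For instance, at w5:
  At w5: \Diamond (\Diamond p \land \Diamond \neg p) requires \Diamond p \land \Diamond \neg p at some successor in {w0, w1, w2, w3, w5}.
    \Diamond p \land \Diamond \neg p holds at w1, so \Diamond (\Diamond p \land \Diamond \neg p) is true at w5.
      At w1: \Diamond p is true, \Diamond \neg p is true, so \Diamond p \land \Diamond \neg p is true.
Satisfying worlds: {w1, w2, w3, w4, w5}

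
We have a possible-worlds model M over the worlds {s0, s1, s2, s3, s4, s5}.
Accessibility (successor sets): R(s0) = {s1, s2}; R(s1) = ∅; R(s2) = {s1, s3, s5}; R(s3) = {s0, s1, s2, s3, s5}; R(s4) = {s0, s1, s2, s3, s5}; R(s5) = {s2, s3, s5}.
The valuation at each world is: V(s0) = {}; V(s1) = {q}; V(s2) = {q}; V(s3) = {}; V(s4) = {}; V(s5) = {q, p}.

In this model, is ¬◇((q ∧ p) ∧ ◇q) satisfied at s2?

Recall that ◇ψ holds at a world iff ψ holds at some accessible world.
At s2: ◇((q ∧ p) ∧ ◇q) is true, so ¬◇((q ∧ p) ∧ ◇q) is false.
  At s2: ◇((q ∧ p) ∧ ◇q) requires (q ∧ p) ∧ ◇q at some successor in {s1, s3, s5}.
    (q ∧ p) ∧ ◇q holds at s5, so ◇((q ∧ p) ∧ ◇q) is true at s2.
      At s5: q ∧ p is true, ◇q is true, so (q ∧ p) ∧ ◇q is true.

No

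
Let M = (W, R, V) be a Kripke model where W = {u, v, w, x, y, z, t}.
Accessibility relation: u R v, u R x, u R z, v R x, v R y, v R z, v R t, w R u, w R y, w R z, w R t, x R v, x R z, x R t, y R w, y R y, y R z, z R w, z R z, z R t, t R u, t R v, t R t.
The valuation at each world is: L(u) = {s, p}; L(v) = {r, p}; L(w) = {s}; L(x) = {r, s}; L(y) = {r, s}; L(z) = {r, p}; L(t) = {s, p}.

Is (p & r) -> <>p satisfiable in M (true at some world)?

Yes

Let φ = (p & r) -> <>p. Evaluate φ at each world:
  u (successors {v, x, z}): φ is true.
  v (successors {x, y, z, t}): φ is true.
  w (successors {u, y, z, t}): φ is true.
  x (successors {v, z, t}): φ is true.
  y (successors {w, y, z}): φ is true.
  z (successors {w, z, t}): φ is true.
  t (successors {u, v, t}): φ is true.
Detail at u (witness):
  At u: p & r is false, <>p is true, so (p & r) -> <>p is true.
    At u: <>p requires p at some successor in {v, x, z}.
      p holds at v, so <>p is true at u.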